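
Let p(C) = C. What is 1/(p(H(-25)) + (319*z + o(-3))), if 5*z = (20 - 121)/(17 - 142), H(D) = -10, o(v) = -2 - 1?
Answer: 625/24094 ≈ 0.025940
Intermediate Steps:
o(v) = -3
z = 101/625 (z = ((20 - 121)/(17 - 142))/5 = (-101/(-125))/5 = (-101*(-1/125))/5 = (1/5)*(101/125) = 101/625 ≈ 0.16160)
1/(p(H(-25)) + (319*z + o(-3))) = 1/(-10 + (319*(101/625) - 3)) = 1/(-10 + (32219/625 - 3)) = 1/(-10 + 30344/625) = 1/(24094/625) = 625/24094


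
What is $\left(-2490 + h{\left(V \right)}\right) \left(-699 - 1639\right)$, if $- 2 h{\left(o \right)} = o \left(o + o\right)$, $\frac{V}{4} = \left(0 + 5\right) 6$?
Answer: $39488820$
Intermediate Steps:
$V = 120$ ($V = 4 \left(0 + 5\right) 6 = 4 \cdot 5 \cdot 6 = 4 \cdot 30 = 120$)
$h{\left(o \right)} = - o^{2}$ ($h{\left(o \right)} = - \frac{o \left(o + o\right)}{2} = - \frac{o 2 o}{2} = - \frac{2 o^{2}}{2} = - o^{2}$)
$\left(-2490 + h{\left(V \right)}\right) \left(-699 - 1639\right) = \left(-2490 - 120^{2}\right) \left(-699 - 1639\right) = \left(-2490 - 14400\right) \left(-2338\right) = \left(-16890\right) \left(-2338\right) = 39488820$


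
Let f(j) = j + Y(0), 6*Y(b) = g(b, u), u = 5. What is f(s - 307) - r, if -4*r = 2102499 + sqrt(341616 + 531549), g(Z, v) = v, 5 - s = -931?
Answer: 6315055/12 + sqrt(873165)/4 ≈ 5.2649e+5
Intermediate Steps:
s = 936 (s = 5 - 1*(-931) = 5 + 931 = 936)
Y(b) = 5/6 (Y(b) = (1/6)*5 = 5/6)
f(j) = 5/6 + j (f(j) = j + 5/6 = 5/6 + j)
r = -2102499/4 - sqrt(873165)/4 (r = -(2102499 + sqrt(341616 + 531549))/4 = -(2102499 + sqrt(873165))/4 = -2102499/4 - sqrt(873165)/4 ≈ -5.2586e+5)
f(s - 307) - r = (5/6 + (936 - 307)) - (-2102499/4 - sqrt(873165)/4) = (5/6 + 629) + (2102499/4 + sqrt(873165)/4) = 3779/6 + (2102499/4 + sqrt(873165)/4) = 6315055/12 + sqrt(873165)/4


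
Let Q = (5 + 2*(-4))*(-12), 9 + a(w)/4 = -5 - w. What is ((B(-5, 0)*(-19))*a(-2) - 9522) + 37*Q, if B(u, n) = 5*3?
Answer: 5490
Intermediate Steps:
B(u, n) = 15
a(w) = -56 - 4*w (a(w) = -36 + 4*(-5 - w) = -36 + (-20 - 4*w) = -56 - 4*w)
Q = 36 (Q = (5 - 8)*(-12) = -3*(-12) = 36)
((B(-5, 0)*(-19))*a(-2) - 9522) + 37*Q = ((15*(-19))*(-56 - 4*(-2)) - 9522) + 37*36 = (-285*(-56 + 8) - 9522) + 1332 = (-285*(-48) - 9522) + 1332 = (13680 - 9522) + 1332 = 4158 + 1332 = 5490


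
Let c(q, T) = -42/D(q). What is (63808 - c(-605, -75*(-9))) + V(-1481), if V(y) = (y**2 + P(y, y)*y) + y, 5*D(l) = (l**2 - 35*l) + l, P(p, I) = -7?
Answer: 58403035529/25773 ≈ 2.2661e+6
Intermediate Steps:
D(l) = -34*l/5 + l**2/5 (D(l) = ((l**2 - 35*l) + l)/5 = (l**2 - 34*l)/5 = -34*l/5 + l**2/5)
c(q, T) = -210/(q*(-34 + q)) (c(q, T) = -42*5/(q*(-34 + q)) = -210/(q*(-34 + q)))
V(y) = y**2 - 6*y (V(y) = (y**2 - 7*y) + y = y**2 - 6*y)
(63808 - c(-605, -75*(-9))) + V(-1481) = (63808 - (-210)/((-605)*(-34 - 605))) - 1481*(-6 - 1481) = (63808 - (-210)*(-1)/(605*(-639))) - 1481*(-1487) = (63808 - (-210)*(-1)*(-1)/(605*639)) + 2202247 = (63808 - 1*(-14/25773)) + 2202247 = (63808 + 14/25773) + 2202247 = 1644523598/25773 + 2202247 = 58403035529/25773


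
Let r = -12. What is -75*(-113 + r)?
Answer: 9375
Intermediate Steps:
-75*(-113 + r) = -75*(-113 - 12) = -75*(-125) = 9375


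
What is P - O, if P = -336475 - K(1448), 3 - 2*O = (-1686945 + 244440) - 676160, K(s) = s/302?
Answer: -210767883/151 ≈ -1.3958e+6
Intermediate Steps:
K(s) = s/302 (K(s) = s*(1/302) = s/302)
O = 1059334 (O = 3/2 - ((-1686945 + 244440) - 676160)/2 = 3/2 - (-1442505 - 676160)/2 = 3/2 - ½*(-2118665) = 3/2 + 2118665/2 = 1059334)
P = -50808449/151 (P = -336475 - 1448/302 = -336475 - 1*724/151 = -336475 - 724/151 = -50808449/151 ≈ -3.3648e+5)
P - O = -50808449/151 - 1*1059334 = -50808449/151 - 1059334 = -210767883/151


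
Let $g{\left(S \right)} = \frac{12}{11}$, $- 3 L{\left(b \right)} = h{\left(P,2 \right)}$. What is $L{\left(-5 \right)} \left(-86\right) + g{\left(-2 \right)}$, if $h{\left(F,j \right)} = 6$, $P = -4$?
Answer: $\frac{1904}{11} \approx 173.09$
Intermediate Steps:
$L{\left(b \right)} = -2$ ($L{\left(b \right)} = \left(- \frac{1}{3}\right) 6 = -2$)
$g{\left(S \right)} = \frac{12}{11}$ ($g{\left(S \right)} = 12 \cdot \frac{1}{11} = \frac{12}{11}$)
$L{\left(-5 \right)} \left(-86\right) + g{\left(-2 \right)} = \left(-2\right) \left(-86\right) + \frac{12}{11} = 172 + \frac{12}{11} = \frac{1904}{11}$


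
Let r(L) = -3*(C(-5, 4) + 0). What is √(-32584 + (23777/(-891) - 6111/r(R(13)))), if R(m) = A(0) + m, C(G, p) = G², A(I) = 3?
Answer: I*√7970468638/495 ≈ 180.36*I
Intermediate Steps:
R(m) = 3 + m
r(L) = -75 (r(L) = -3*((-5)² + 0) = -3*(25 + 0) = -3*25 = -75)
√(-32584 + (23777/(-891) - 6111/r(R(13)))) = √(-32584 + (23777/(-891) - 6111/(-75))) = √(-32584 + (23777*(-1/891) - 6111*(-1/75))) = √(-32584 + (-23777/891 + 2037/25)) = √(-32584 + 1220542/22275) = √(-724588058/22275) = I*√7970468638/495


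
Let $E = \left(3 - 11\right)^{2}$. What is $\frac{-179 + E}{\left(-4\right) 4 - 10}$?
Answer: $\frac{115}{26} \approx 4.4231$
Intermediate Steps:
$E = 64$ ($E = \left(-8\right)^{2} = 64$)
$\frac{-179 + E}{\left(-4\right) 4 - 10} = \frac{-179 + 64}{\left(-4\right) 4 - 10} = - \frac{115}{-16 - 10} = - \frac{115}{-26} = \left(-115\right) \left(- \frac{1}{26}\right) = \frac{115}{26}$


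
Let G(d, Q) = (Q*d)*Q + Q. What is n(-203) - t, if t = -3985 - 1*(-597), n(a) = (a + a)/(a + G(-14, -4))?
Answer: 1460634/431 ≈ 3388.9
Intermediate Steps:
G(d, Q) = Q + d*Q² (G(d, Q) = d*Q² + Q = Q + d*Q²)
n(a) = 2*a/(-228 + a) (n(a) = (a + a)/(a - 4*(1 - 4*(-14))) = (2*a)/(a - 4*(1 + 56)) = (2*a)/(a - 4*57) = (2*a)/(a - 228) = (2*a)/(-228 + a) = 2*a/(-228 + a))
t = -3388 (t = -3985 + 597 = -3388)
n(-203) - t = 2*(-203)/(-228 - 203) - 1*(-3388) = 2*(-203)/(-431) + 3388 = 2*(-203)*(-1/431) + 3388 = 406/431 + 3388 = 1460634/431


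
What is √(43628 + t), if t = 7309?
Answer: √50937 ≈ 225.69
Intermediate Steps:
√(43628 + t) = √(43628 + 7309) = √50937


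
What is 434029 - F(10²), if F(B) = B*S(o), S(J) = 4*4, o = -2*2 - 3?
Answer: 432429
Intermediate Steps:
o = -7 (o = -4 - 3 = -7)
S(J) = 16
F(B) = 16*B (F(B) = B*16 = 16*B)
434029 - F(10²) = 434029 - 16*10² = 434029 - 16*100 = 434029 - 1*1600 = 434029 - 1600 = 432429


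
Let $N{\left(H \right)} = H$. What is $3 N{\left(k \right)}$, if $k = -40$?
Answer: $-120$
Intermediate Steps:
$3 N{\left(k \right)} = 3 \left(-40\right) = -120$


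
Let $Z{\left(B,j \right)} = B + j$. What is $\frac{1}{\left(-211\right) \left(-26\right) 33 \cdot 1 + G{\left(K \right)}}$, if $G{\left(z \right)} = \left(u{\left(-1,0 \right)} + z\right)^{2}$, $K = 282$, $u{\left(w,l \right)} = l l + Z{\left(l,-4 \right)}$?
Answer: $\frac{1}{258322} \approx 3.8711 \cdot 10^{-6}$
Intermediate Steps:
$u{\left(w,l \right)} = -4 + l + l^{2}$ ($u{\left(w,l \right)} = l l + \left(l - 4\right) = l^{2} + \left(-4 + l\right) = -4 + l + l^{2}$)
$G{\left(z \right)} = \left(-4 + z\right)^{2}$ ($G{\left(z \right)} = \left(\left(-4 + 0 + 0^{2}\right) + z\right)^{2} = \left(\left(-4 + 0 + 0\right) + z\right)^{2} = \left(-4 + z\right)^{2}$)
$\frac{1}{\left(-211\right) \left(-26\right) 33 \cdot 1 + G{\left(K \right)}} = \frac{1}{\left(-211\right) \left(-26\right) 33 \cdot 1 + \left(-4 + 282\right)^{2}} = \frac{1}{5486 \cdot 33 + 278^{2}} = \frac{1}{181038 + 77284} = \frac{1}{258322}$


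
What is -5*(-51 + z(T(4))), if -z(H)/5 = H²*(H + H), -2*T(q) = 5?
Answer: -2105/4 ≈ -526.25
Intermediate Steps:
T(q) = -5/2 (T(q) = -½*5 = -5/2)
z(H) = -10*H³ (z(H) = -5*H²*(H + H) = -5*H²*2*H = -10*H³)
-5*(-51 + z(T(4))) = -5*(-51 - 10*(-5/2)³) = -5*(-51 - 10*(-125/8)) = -5*(-51 + 625/4) = -5*421/4 = -2105/4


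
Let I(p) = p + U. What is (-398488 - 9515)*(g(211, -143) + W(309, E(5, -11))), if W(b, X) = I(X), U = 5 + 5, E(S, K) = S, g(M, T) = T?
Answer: 52224384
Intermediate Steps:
U = 10
I(p) = 10 + p (I(p) = p + 10 = 10 + p)
W(b, X) = 10 + X
(-398488 - 9515)*(g(211, -143) + W(309, E(5, -11))) = (-398488 - 9515)*(-143 + (10 + 5)) = -408003*(-143 + 15) = -408003*(-128) = 52224384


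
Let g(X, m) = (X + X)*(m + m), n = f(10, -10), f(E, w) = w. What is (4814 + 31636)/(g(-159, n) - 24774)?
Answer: -675/341 ≈ -1.9795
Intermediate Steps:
n = -10
g(X, m) = 4*X*m (g(X, m) = (2*X)*(2*m) = 4*X*m)
(4814 + 31636)/(g(-159, n) - 24774) = (4814 + 31636)/(4*(-159)*(-10) - 24774) = 36450/(6360 - 24774) = 36450/(-18414) = 36450*(-1/18414) = -675/341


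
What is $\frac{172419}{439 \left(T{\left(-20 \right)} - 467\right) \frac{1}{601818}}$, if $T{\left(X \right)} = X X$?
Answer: $- \frac{103764857742}{29413} \approx -3.5279 \cdot 10^{6}$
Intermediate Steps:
$T{\left(X \right)} = X^{2}$
$\frac{172419}{439 \left(T{\left(-20 \right)} - 467\right) \frac{1}{601818}} = \frac{172419}{439 \left(\left(-20\right)^{2} - 467\right) \frac{1}{601818}} = \frac{172419}{439 \left(400 - 467\right) \frac{1}{601818}} = \frac{172419}{439 \left(-67\right) \frac{1}{601818}} = \frac{172419}{\left(-29413\right) \frac{1}{601818}} = \frac{172419}{- \frac{29413}{601818}} = 172419 \left(- \frac{601818}{29413}\right) = - \frac{103764857742}{29413}$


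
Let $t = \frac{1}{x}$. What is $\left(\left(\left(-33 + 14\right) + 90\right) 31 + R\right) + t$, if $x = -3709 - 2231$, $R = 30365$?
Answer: $\frac{193442039}{5940} \approx 32566.0$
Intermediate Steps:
$x = -5940$
$t = - \frac{1}{5940}$ ($t = \frac{1}{-5940} = - \frac{1}{5940} \approx -0.00016835$)
$\left(\left(\left(-33 + 14\right) + 90\right) 31 + R\right) + t = \left(\left(\left(-33 + 14\right) + 90\right) 31 + 30365\right) - \frac{1}{5940} = \left(\left(-19 + 90\right) 31 + 30365\right) - \frac{1}{5940} = \left(71 \cdot 31 + 30365\right) - \frac{1}{5940} = \left(2201 + 30365\right) - \frac{1}{5940} = 32566 - \frac{1}{5940} = \frac{193442039}{5940}$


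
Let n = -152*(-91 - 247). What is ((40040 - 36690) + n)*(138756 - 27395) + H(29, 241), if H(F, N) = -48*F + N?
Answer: 6094340935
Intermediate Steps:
n = 51376 (n = -152*(-338) = 51376)
H(F, N) = N - 48*F
((40040 - 36690) + n)*(138756 - 27395) + H(29, 241) = ((40040 - 36690) + 51376)*(138756 - 27395) + (241 - 48*29) = (3350 + 51376)*111361 + (241 - 1392) = 54726*111361 - 1151 = 6094342086 - 1151 = 6094340935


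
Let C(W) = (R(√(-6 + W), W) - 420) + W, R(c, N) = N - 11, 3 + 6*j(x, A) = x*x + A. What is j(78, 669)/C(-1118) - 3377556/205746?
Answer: -513300339/30484699 ≈ -16.838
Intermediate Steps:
j(x, A) = -½ + A/6 + x²/6 (j(x, A) = -½ + (x*x + A)/6 = -½ + (x² + A)/6 = -½ + (A + x²)/6 = -½ + (A/6 + x²/6) = -½ + A/6 + x²/6)
R(c, N) = -11 + N
C(W) = -431 + 2*W (C(W) = ((-11 + W) - 420) + W = (-431 + W) + W = -431 + 2*W)
j(78, 669)/C(-1118) - 3377556/205746 = (-½ + (⅙)*669 + (⅙)*78²)/(-431 + 2*(-1118)) - 3377556/205746 = (-½ + 223/2 + (⅙)*6084)/(-431 - 2236) - 3377556*1/205746 = (-½ + 223/2 + 1014)/(-2667) - 562926/34291 = 1125*(-1/2667) - 562926/34291 = -375/889 - 562926/34291 = -513300339/30484699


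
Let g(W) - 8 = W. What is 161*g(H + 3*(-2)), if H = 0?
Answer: 322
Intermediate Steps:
g(W) = 8 + W
161*g(H + 3*(-2)) = 161*(8 + (0 + 3*(-2))) = 161*(8 + (0 - 6)) = 161*(8 - 6) = 161*2 = 322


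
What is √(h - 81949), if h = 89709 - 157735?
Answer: 5*I*√5999 ≈ 387.27*I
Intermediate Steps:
h = -68026
√(h - 81949) = √(-68026 - 81949) = √(-149975) = 5*I*√5999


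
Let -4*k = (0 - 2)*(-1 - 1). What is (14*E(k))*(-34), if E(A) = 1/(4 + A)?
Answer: -476/3 ≈ -158.67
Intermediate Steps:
k = -1 (k = -(0 - 2)*(-1 - 1)/4 = -(-1)*(-2)/2 = -¼*4 = -1)
(14*E(k))*(-34) = (14/(4 - 1))*(-34) = (14/3)*(-34) = -476/3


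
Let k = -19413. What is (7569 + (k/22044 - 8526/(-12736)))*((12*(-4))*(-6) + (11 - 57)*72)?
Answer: -16734024544167/731126 ≈ -2.2888e+7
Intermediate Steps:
(7569 + (k/22044 - 8526/(-12736)))*((12*(-4))*(-6) + (11 - 57)*72) = (7569 + (-19413/22044 - 8526/(-12736)))*((12*(-4))*(-6) + (11 - 57)*72) = (7569 + (-19413*1/22044 - 8526*(-1/12736)))*(-48*(-6) - 46*72) = (7569 + (-6471/7348 + 4263/6368))*(288 - 3312) = (7569 - 2470701/11698016)*(-3024) = (88539812403/11698016)*(-3024) = -16734024544167/731126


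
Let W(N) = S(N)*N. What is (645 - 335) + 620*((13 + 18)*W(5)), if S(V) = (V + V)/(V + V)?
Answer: 96410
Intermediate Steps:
S(V) = 1 (S(V) = (2*V)/((2*V)) = (2*V)*(1/(2*V)) = 1)
W(N) = N (W(N) = 1*N = N)
(645 - 335) + 620*((13 + 18)*W(5)) = (645 - 335) + 620*((13 + 18)*5) = 310 + 620*(31*5) = 310 + 620*155 = 310 + 96100 = 96410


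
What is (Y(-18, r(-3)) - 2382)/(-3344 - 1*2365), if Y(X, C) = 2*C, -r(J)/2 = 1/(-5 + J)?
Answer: 433/1038 ≈ 0.41715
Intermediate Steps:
r(J) = -2/(-5 + J)
(Y(-18, r(-3)) - 2382)/(-3344 - 1*2365) = (2*(-2/(-5 - 3)) - 2382)/(-3344 - 1*2365) = (2*(-2/(-8)) - 2382)/(-3344 - 2365) = (2*(-2*(-1/8)) - 2382)/(-5709) = (2*(1/4) - 2382)*(-1/5709) = (1/2 - 2382)*(-1/5709) = -4763/2*(-1/5709) = 433/1038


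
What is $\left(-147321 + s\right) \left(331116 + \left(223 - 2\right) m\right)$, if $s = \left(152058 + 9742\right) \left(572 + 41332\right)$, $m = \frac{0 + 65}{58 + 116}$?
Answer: $\frac{130238981654341857}{58} \approx 2.2455 \cdot 10^{15}$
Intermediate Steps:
$m = \frac{65}{174} \approx 0.37356$
$s = 6780067200$ ($s = 161800 \cdot 41904 = 6780067200$)
$\left(-147321 + s\right) \left(331116 + \left(223 - 2\right) m\right) = \left(-147321 + 6780067200\right) \left(331116 + \left(223 - 2\right) \frac{65}{174}\right) = 6779919879 \left(331116 + 221 \cdot \frac{65}{174}\right) = 6779919879 \left(331116 + \frac{14365}{174}\right) = 6779919879 \cdot \frac{57628549}{174} = \frac{130238981654341857}{58}$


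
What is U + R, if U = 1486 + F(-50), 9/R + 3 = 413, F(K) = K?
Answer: 588769/410 ≈ 1436.0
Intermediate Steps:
R = 9/410 (R = 9/(-3 + 413) = 9/410 ≈ 0.021951)
U = 1436 (U = 1486 - 50 = 1436)
U + R = 1436 + 9/410 = 588769/410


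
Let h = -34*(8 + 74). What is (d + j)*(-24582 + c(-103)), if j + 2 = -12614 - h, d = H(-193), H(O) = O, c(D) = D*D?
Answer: 140023433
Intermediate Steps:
c(D) = D²
h = -2788 (h = -34*82 = -2788)
d = -193
j = -9828 (j = -2 + (-12614 - 1*(-2788)) = -2 + (-12614 + 2788) = -2 - 9826 = -9828)
(d + j)*(-24582 + c(-103)) = (-193 - 9828)*(-24582 + (-103)²) = -10021*(-24582 + 10609) = -10021*(-13973) = 140023433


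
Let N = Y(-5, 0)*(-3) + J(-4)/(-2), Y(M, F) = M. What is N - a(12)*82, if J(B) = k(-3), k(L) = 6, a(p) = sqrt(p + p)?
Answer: 12 - 164*sqrt(6) ≈ -389.72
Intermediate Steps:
a(p) = sqrt(2)*sqrt(p) (a(p) = sqrt(2*p) = sqrt(2)*sqrt(p))
J(B) = 6
N = 12 (N = -5*(-3) + 6/(-2) = 15 + 6*(-1/2) = 15 - 3 = 12)
N - a(12)*82 = 12 - sqrt(2)*sqrt(12)*82 = 12 - sqrt(2)*2*sqrt(3)*82 = 12 - 2*sqrt(6)*82 = 12 - 164*sqrt(6)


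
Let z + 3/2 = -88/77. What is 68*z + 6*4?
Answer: -1090/7 ≈ -155.71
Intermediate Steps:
z = -37/14 (z = -3/2 - 88/77 = -3/2 - 88*1/77 = -3/2 - 8/7 = -37/14 ≈ -2.6429)
68*z + 6*4 = 68*(-37/14) + 6*4 = -1258/7 + 24 = -1090/7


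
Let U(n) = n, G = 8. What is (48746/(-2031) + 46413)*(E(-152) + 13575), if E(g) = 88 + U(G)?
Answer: 429342571749/677 ≈ 6.3418e+8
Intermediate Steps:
E(g) = 96 (E(g) = 88 + 8 = 96)
(48746/(-2031) + 46413)*(E(-152) + 13575) = (48746/(-2031) + 46413)*(96 + 13575) = (48746*(-1/2031) + 46413)*13671 = (-48746/2031 + 46413)*13671 = (94216057/2031)*13671 = 429342571749/677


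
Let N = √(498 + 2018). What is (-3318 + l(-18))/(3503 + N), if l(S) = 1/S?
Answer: -209216675/220832874 + 59725*√629/110416437 ≈ -0.93383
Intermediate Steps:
N = 2*√629 (N = √2516 = 2*√629 ≈ 50.160)
(-3318 + l(-18))/(3503 + N) = (-3318 + 1/(-18))/(3503 + 2*√629) = (-3318 - 1/18)/(3503 + 2*√629) = -59725/(18*(3503 + 2*√629))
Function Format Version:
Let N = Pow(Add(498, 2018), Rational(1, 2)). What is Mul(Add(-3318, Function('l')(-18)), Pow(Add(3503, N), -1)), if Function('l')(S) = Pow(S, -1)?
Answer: Add(Rational(-209216675, 220832874), Mul(Rational(59725, 110416437), Pow(629, Rational(1, 2)))) ≈ -0.93383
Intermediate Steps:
N = Mul(2, Pow(629, Rational(1, 2))) (N = Pow(2516, Rational(1, 2)) = Mul(2, Pow(629, Rational(1, 2))) ≈ 50.160)
Mul(Add(-3318, Function('l')(-18)), Pow(Add(3503, N), -1)) = Mul(Add(-3318, Pow(-18, -1)), Pow(Add(3503, Mul(2, Pow(629, Rational(1, 2)))), -1)) = Mul(Add(-3318, Rational(-1, 18)), Pow(Add(3503, Mul(2, Pow(629, Rational(1, 2)))), -1)) = Mul(Rational(-59725, 18), Pow(Add(3503, Mul(2, Pow(629, Rational(1, 2)))), -1))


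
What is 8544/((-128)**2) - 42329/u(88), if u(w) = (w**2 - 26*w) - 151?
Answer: -20256013/2716160 ≈ -7.4576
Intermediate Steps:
u(w) = -151 + w**2 - 26*w
8544/((-128)**2) - 42329/u(88) = 8544/((-128)**2) - 42329/(-151 + 88**2 - 26*88) = 8544/16384 - 42329/(-151 + 7744 - 2288) = 8544*(1/16384) - 42329/5305 = 267/512 - 42329*1/5305 = 267/512 - 42329/5305 = -20256013/2716160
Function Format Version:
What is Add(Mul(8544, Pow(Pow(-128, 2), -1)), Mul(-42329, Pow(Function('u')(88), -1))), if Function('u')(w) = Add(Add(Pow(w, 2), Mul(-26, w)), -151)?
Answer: Rational(-20256013, 2716160) ≈ -7.4576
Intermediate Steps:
Function('u')(w) = Add(-151, Pow(w, 2), Mul(-26, w))
Add(Mul(8544, Pow(Pow(-128, 2), -1)), Mul(-42329, Pow(Function('u')(88), -1))) = Add(Mul(8544, Pow(Pow(-128, 2), -1)), Mul(-42329, Pow(Add(-151, Pow(88, 2), Mul(-26, 88)), -1))) = Add(Mul(8544, Pow(16384, -1)), Mul(-42329, Pow(Add(-151, 7744, -2288), -1))) = Add(Mul(8544, Rational(1, 16384)), Mul(-42329, Pow(5305, -1))) = Add(Rational(267, 512), Mul(-42329, Rational(1, 5305))) = Add(Rational(267, 512), Rational(-42329, 5305)) = Rational(-20256013, 2716160)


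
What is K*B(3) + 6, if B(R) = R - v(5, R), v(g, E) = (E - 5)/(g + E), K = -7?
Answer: -67/4 ≈ -16.750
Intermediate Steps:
v(g, E) = (-5 + E)/(E + g)
B(R) = R - (-5 + R)/(5 + R) (B(R) = R - (-5 + R)/(R + 5) = R - (-5 + R)/(5 + R))
K*B(3) + 6 = -7*(5 - 1*3 + 3*(5 + 3))/(5 + 3) + 6 = -7*(5 - 3 + 3*8)/8 + 6 = -7*(5 - 3 + 24)/8 + 6 = -7*26/8 + 6 = -7*13/4 + 6 = -91/4 + 6 = -67/4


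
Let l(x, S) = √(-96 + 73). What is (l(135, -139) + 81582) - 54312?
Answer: 27270 + I*√23 ≈ 27270.0 + 4.7958*I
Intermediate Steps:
l(x, S) = I*√23 (l(x, S) = √(-23) = I*√23)
(l(135, -139) + 81582) - 54312 = (I*√23 + 81582) - 54312 = (81582 + I*√23) - 54312 = 27270 + I*√23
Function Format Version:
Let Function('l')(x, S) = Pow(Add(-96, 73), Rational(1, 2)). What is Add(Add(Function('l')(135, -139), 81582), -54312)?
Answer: Add(27270, Mul(I, Pow(23, Rational(1, 2)))) ≈ Add(27270., Mul(4.7958, I))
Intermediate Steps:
Function('l')(x, S) = Mul(I, Pow(23, Rational(1, 2))) (Function('l')(x, S) = Pow(-23, Rational(1, 2)) = Mul(I, Pow(23, Rational(1, 2))))
Add(Add(Function('l')(135, -139), 81582), -54312) = Add(Add(Mul(I, Pow(23, Rational(1, 2))), 81582), -54312) = Add(Add(81582, Mul(I, Pow(23, Rational(1, 2)))), -54312) = Add(27270, Mul(I, Pow(23, Rational(1, 2))))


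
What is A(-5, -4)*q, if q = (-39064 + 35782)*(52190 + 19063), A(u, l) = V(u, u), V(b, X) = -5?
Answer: 1169261730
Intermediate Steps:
A(u, l) = -5
q = -233852346 (q = -3282*71253 = -233852346)
A(-5, -4)*q = -5*(-233852346) = 1169261730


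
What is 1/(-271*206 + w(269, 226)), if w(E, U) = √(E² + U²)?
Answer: -55826/3116418839 - √123437/3116418839 ≈ -1.8026e-5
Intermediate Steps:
1/(-271*206 + w(269, 226)) = 1/(-271*206 + √(269² + 226²)) = 1/(-55826 + √(72361 + 51076)) = 1/(-55826 + √123437)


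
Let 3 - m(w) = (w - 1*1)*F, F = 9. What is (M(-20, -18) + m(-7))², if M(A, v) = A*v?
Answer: 189225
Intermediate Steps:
m(w) = 12 - 9*w (m(w) = 3 - (w - 1*1)*9 = 3 - (w - 1)*9 = 3 - (-1 + w)*9 = 3 - (-9 + 9*w) = 3 + (9 - 9*w) = 12 - 9*w)
(M(-20, -18) + m(-7))² = (-20*(-18) + (12 - 9*(-7)))² = (360 + (12 + 63))² = (360 + 75)² = 435² = 189225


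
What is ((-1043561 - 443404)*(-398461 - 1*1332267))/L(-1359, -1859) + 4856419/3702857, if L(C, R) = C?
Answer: -3176473609378444073/1677394221 ≈ -1.8937e+9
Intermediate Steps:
((-1043561 - 443404)*(-398461 - 1*1332267))/L(-1359, -1859) + 4856419/3702857 = ((-1043561 - 443404)*(-398461 - 1*1332267))/(-1359) + 4856419/3702857 = -1486965*(-398461 - 1332267)*(-1/1359) + 4856419*(1/3702857) = -1486965*(-1730728)*(-1/1359) + 4856419/3702857 = 2573531960520*(-1/1359) + 4856419/3702857 = -857843986840/453 + 4856419/3702857 = -3176473609378444073/1677394221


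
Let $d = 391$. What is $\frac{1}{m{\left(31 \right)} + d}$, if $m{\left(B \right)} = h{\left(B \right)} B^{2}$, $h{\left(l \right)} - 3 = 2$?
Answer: $\frac{1}{5196} \approx 0.00019246$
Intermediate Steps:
$h{\left(l \right)} = 5$ ($h{\left(l \right)} = 3 + 2 = 5$)
$m{\left(B \right)} = 5 B^{2}$
$\frac{1}{m{\left(31 \right)} + d} = \frac{1}{5 \cdot 31^{2} + 391} = \frac{1}{5 \cdot 961 + 391} = \frac{1}{4805 + 391} = \frac{1}{5196}$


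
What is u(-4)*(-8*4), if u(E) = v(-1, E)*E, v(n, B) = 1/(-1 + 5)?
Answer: 32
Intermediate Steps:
v(n, B) = 1/4
u(E) = E/4
u(-4)*(-8*4) = ((1/4)*(-4))*(-8*4) = -1*(-32) = 32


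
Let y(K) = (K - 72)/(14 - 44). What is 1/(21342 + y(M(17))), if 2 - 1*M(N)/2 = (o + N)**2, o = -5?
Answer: 15/320308 ≈ 4.6830e-5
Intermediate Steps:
M(N) = 4 - 2*(-5 + N)**2
y(K) = 12/5 - K/30 (y(K) = (-72 + K)/(-30) = (-72 + K)*(-1/30) = 12/5 - K/30)
1/(21342 + y(M(17))) = 1/(21342 + (12/5 - (4 - 2*(-5 + 17)**2)/30)) = 1/(21342 + (12/5 - (4 - 2*12**2)/30)) = 1/(21342 + (12/5 - (4 - 2*144)/30)) = 1/(21342 + (12/5 - (4 - 288)/30)) = 1/(21342 + (12/5 - 1/30*(-284))) = 1/(21342 + (12/5 + 142/15)) = 1/(21342 + 178/15) = 1/(320308/15) = 15/320308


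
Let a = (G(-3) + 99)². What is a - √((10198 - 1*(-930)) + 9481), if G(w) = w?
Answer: 9216 - √20609 ≈ 9072.4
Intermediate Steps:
a = 9216 (a = (-3 + 99)² = 96² = 9216)
a - √((10198 - 1*(-930)) + 9481) = 9216 - √((10198 - 1*(-930)) + 9481) = 9216 - √((10198 + 930) + 9481) = 9216 - √(11128 + 9481) = 9216 - √20609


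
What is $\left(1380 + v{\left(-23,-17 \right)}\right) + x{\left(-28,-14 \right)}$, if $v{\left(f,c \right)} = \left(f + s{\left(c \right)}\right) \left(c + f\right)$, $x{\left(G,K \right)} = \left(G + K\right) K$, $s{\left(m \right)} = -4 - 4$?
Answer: $3208$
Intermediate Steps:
$s{\left(m \right)} = -8$ ($s{\left(m \right)} = -4 - 4 = -8$)
$x{\left(G,K \right)} = K \left(G + K\right)$
$v{\left(f,c \right)} = \left(-8 + f\right) \left(c + f\right)$ ($v{\left(f,c \right)} = \left(f - 8\right) \left(c + f\right) = \left(-8 + f\right) \left(c + f\right)$)
$\left(1380 + v{\left(-23,-17 \right)}\right) + x{\left(-28,-14 \right)} = \left(1380 - \left(-711 - 529\right)\right) - 14 \left(-28 - 14\right) = \left(1380 + \left(529 + 136 + 184 + 391\right)\right) - -588 = \left(1380 + 1240\right) + 588 = 2620 + 588 = 3208$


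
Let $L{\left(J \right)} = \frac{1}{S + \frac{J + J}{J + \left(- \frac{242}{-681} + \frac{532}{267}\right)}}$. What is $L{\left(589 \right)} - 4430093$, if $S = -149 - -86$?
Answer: $- \frac{3228926141576398}{728861929} \approx -4.4301 \cdot 10^{6}$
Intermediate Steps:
$S = -63$ ($S = -149 + 86 = -63$)
$L{\left(J \right)} = \frac{1}{-63 + \frac{2 J}{\frac{47434}{20203} + J}}$ ($L{\left(J \right)} = \frac{1}{-63 + \frac{J + J}{J + \left(- \frac{242}{-681} + \frac{532}{267}\right)}} = \frac{1}{-63 + \frac{2 J}{J + \left(\left(-242\right) \left(- \frac{1}{681}\right) + 532 \cdot \frac{1}{267}\right)}} = \frac{1}{-63 + \frac{2 J}{J + \left(\frac{242}{681} + \frac{532}{267}\right)}} = \frac{1}{-63 + \frac{2 J}{J + \frac{47434}{20203}}} = \frac{1}{-63 + \frac{2 J}{\frac{47434}{20203} + J}}$)
$L{\left(589 \right)} - 4430093 = \frac{47434 + 20203 \cdot 589}{-2988342 - 725873587} - 4430093 = \frac{47434 + 11899567}{-2988342 - 725873587} - 4430093 = \frac{1}{-728861929} \cdot 11947001 - 4430093 = \left(- \frac{1}{728861929}\right) 11947001 - 4430093 = - \frac{11947001}{728861929} - 4430093 = - \frac{3228926141576398}{728861929}$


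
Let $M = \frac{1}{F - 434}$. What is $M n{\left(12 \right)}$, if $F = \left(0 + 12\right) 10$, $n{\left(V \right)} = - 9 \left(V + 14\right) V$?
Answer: $\frac{1404}{157} \approx 8.9427$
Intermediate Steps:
$n{\left(V \right)} = V \left(-126 - 9 V\right)$ ($n{\left(V \right)} = - 9 \left(14 + V\right) V = \left(-126 - 9 V\right) V = V \left(-126 - 9 V\right)$)
$F = 120$ ($F = 12 \cdot 10 = 120$)
$M = - \frac{1}{314}$ ($M = \frac{1}{120 - 434} = \frac{1}{-314} = - \frac{1}{314} \approx -0.0031847$)
$M n{\left(12 \right)} = - \frac{\left(-9\right) 12 \left(14 + 12\right)}{314} = - \frac{\left(-9\right) 12 \cdot 26}{314} = \left(- \frac{1}{314}\right) \left(-2808\right) = \frac{1404}{157}$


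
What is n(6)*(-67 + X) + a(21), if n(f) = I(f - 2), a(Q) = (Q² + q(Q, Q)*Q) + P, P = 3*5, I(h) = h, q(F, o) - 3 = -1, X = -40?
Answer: 70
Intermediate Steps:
q(F, o) = 2 (q(F, o) = 3 - 1 = 2)
P = 15
a(Q) = 15 + Q² + 2*Q (a(Q) = (Q² + 2*Q) + 15 = 15 + Q² + 2*Q)
n(f) = -2 + f (n(f) = f - 2 = -2 + f)
n(6)*(-67 + X) + a(21) = (-2 + 6)*(-67 - 40) + (15 + 21² + 2*21) = 4*(-107) + (15 + 441 + 42) = -428 + 498 = 70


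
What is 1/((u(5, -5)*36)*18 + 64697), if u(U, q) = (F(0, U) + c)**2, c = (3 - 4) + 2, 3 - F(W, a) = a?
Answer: 1/65345 ≈ 1.5303e-5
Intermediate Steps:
F(W, a) = 3 - a
c = 1 (c = -1 + 2 = 1)
u(U, q) = (4 - U)**2 (u(U, q) = ((3 - U) + 1)**2 = (4 - U)**2)
1/((u(5, -5)*36)*18 + 64697) = 1/(((-4 + 5)**2*36)*18 + 64697) = 1/((1**2*36)*18 + 64697) = 1/((1*36)*18 + 64697) = 1/(36*18 + 64697) = 1/(648 + 64697) = 1/65345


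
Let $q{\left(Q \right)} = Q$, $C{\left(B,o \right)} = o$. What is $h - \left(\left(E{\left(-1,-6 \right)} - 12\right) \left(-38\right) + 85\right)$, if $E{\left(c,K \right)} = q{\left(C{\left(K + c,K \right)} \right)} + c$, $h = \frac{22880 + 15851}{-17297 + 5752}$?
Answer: $- \frac{9355546}{11545} \approx -810.35$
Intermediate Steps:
$h = - \frac{38731}{11545}$ ($h = \frac{38731}{-11545} = 38731 \left(- \frac{1}{11545}\right) = - \frac{38731}{11545} \approx -3.3548$)
$E{\left(c,K \right)} = K + c$
$h - \left(\left(E{\left(-1,-6 \right)} - 12\right) \left(-38\right) + 85\right) = - \frac{38731}{11545} - \left(\left(\left(-6 - 1\right) - 12\right) \left(-38\right) + 85\right) = - \frac{38731}{11545} - \left(\left(-7 - 12\right) \left(-38\right) + 85\right) = - \frac{38731}{11545} - \left(\left(-19\right) \left(-38\right) + 85\right) = - \frac{38731}{11545} - \left(722 + 85\right) = - \frac{38731}{11545} - 807 = - \frac{9355546}{11545}$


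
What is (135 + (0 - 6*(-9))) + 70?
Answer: 259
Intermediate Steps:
(135 + (0 - 6*(-9))) + 70 = (135 + (0 + 54)) + 70 = (135 + 54) + 70 = 189 + 70 = 259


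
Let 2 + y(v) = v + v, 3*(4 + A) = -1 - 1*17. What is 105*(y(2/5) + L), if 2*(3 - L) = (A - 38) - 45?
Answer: 10143/2 ≈ 5071.5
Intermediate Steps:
A = -10 (A = -4 + (-1 - 1*17)/3 = -4 + (-1 - 17)/3 = -4 + (⅓)*(-18) = -4 - 6 = -10)
y(v) = -2 + 2*v (y(v) = -2 + (v + v) = -2 + 2*v)
L = 99/2 (L = 3 - ((-10 - 38) - 45)/2 = 3 - (-48 - 45)/2 = 3 - ½*(-93) = 3 + 93/2 = 99/2 ≈ 49.500)
105*(y(2/5) + L) = 105*((-2 + 2*(2/5)) + 99/2) = 105*((-2 + 2*(2*(⅕))) + 99/2) = 105*((-2 + 2*(⅖)) + 99/2) = 105*((-2 + ⅘) + 99/2) = 105*(-6/5 + 99/2) = 105*(483/10) = 10143/2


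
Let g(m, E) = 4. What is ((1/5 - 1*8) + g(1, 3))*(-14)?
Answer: 266/5 ≈ 53.200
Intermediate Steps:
((1/5 - 1*8) + g(1, 3))*(-14) = ((1/5 - 1*8) + 4)*(-14) = ((1/5 - 8) + 4)*(-14) = (-39/5 + 4)*(-14) = -19/5*(-14) = 266/5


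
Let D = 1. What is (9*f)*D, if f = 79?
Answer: 711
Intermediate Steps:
(9*f)*D = (9*79)*1 = 711*1 = 711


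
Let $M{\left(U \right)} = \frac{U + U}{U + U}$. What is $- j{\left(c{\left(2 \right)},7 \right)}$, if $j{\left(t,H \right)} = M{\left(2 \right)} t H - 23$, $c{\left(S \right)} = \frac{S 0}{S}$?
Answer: $23$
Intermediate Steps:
$M{\left(U \right)} = 1$ ($M{\left(U \right)} = \frac{2 U}{2 U} = 2 U \frac{1}{2 U} = 1$)
$c{\left(S \right)} = 0$ ($c{\left(S \right)} = \frac{0}{S} = 0$)
$j{\left(t,H \right)} = -23 + H t$ ($j{\left(t,H \right)} = 1 t H - 23 = t H - 23 = H t - 23 = -23 + H t$)
$- j{\left(c{\left(2 \right)},7 \right)} = - (-23 + 7 \cdot 0) = - (-23 + 0) = \left(-1\right) \left(-23\right) = 23$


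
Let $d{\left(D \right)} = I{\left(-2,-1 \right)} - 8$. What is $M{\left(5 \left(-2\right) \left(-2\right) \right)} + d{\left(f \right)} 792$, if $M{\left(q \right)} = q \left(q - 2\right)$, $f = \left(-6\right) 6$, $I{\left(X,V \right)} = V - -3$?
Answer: $-4392$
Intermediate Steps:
$I{\left(X,V \right)} = 3 + V$ ($I{\left(X,V \right)} = V + 3 = 3 + V$)
$f = -36$
$M{\left(q \right)} = q \left(-2 + q\right)$
$d{\left(D \right)} = -6$ ($d{\left(D \right)} = \left(3 - 1\right) - 8 = 2 - 8 = -6$)
$M{\left(5 \left(-2\right) \left(-2\right) \right)} + d{\left(f \right)} 792 = 5 \left(-2\right) \left(-2\right) \left(-2 + 5 \left(-2\right) \left(-2\right)\right) - 4752 = \left(-10\right) \left(-2\right) \left(-2 - -20\right) - 4752 = 20 \left(-2 + 20\right) - 4752 = 20 \cdot 18 - 4752 = 360 - 4752 = -4392$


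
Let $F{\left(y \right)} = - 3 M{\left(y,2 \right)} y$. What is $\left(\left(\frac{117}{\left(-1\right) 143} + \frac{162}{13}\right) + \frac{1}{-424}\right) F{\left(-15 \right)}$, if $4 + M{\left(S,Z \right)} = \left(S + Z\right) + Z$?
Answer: $- \frac{476426475}{60632} \approx -7857.7$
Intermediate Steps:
$M{\left(S,Z \right)} = -4 + S + 2 Z$ ($M{\left(S,Z \right)} = -4 + \left(\left(S + Z\right) + Z\right) = -4 + \left(S + 2 Z\right) = -4 + S + 2 Z$)
$F{\left(y \right)} = - 3 y^{2}$ ($F{\left(y \right)} = - 3 \left(-4 + y + 2 \cdot 2\right) y = - 3 \left(-4 + y + 4\right) y = - 3 y y = - 3 y^{2}$)
$\left(\left(\frac{117}{\left(-1\right) 143} + \frac{162}{13}\right) + \frac{1}{-424}\right) F{\left(-15 \right)} = \left(\left(\frac{117}{\left(-1\right) 143} + \frac{162}{13}\right) + \frac{1}{-424}\right) \left(- 3 \left(-15\right)^{2}\right) = \left(\left(\frac{117}{-143} + 162 \cdot \frac{1}{13}\right) - \frac{1}{424}\right) \left(\left(-3\right) 225\right) = \left(\left(117 \left(- \frac{1}{143}\right) + \frac{162}{13}\right) - \frac{1}{424}\right) \left(-675\right) = \left(\left(- \frac{9}{11} + \frac{162}{13}\right) - \frac{1}{424}\right) \left(-675\right) = \left(\frac{1665}{143} - \frac{1}{424}\right) \left(-675\right) = \frac{705817}{60632} \left(-675\right) = - \frac{476426475}{60632}$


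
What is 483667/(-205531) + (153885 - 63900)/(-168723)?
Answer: -33366818092/11559268971 ≈ -2.8866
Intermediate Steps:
483667/(-205531) + (153885 - 63900)/(-168723) = 483667*(-1/205531) + 89985*(-1/168723) = -483667/205531 - 29995/56241 = -33366818092/11559268971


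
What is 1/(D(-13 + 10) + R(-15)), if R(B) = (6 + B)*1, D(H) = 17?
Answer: ⅛ ≈ 0.12500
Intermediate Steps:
R(B) = 6 + B
1/(D(-13 + 10) + R(-15)) = 1/(17 + (6 - 15)) = 1/(17 - 9) = 1/8 = ⅛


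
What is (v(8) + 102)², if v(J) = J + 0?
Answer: 12100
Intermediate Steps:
v(J) = J
(v(8) + 102)² = (8 + 102)² = 110² = 12100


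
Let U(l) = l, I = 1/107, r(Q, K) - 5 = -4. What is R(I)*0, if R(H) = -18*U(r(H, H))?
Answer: 0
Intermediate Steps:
r(Q, K) = 1 (r(Q, K) = 5 - 4 = 1)
I = 1/107 ≈ 0.0093458
R(H) = -18 (R(H) = -18*1 = -18)
R(I)*0 = -18*0 = 0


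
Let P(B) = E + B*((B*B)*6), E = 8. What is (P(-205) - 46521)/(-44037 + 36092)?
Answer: 51737263/7945 ≈ 6511.9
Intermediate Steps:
P(B) = 8 + 6*B**3 (P(B) = 8 + B*((B*B)*6) = 8 + B*(B**2*6) = 8 + B*(6*B**2) = 8 + 6*B**3)
(P(-205) - 46521)/(-44037 + 36092) = ((8 + 6*(-205)**3) - 46521)/(-44037 + 36092) = ((8 + 6*(-8615125)) - 46521)/(-7945) = ((8 - 51690750) - 46521)*(-1/7945) = (-51690742 - 46521)*(-1/7945) = -51737263*(-1/7945) = 51737263/7945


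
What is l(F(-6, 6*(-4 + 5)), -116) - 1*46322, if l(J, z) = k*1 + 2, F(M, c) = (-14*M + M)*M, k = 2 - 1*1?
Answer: -46319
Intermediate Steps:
k = 1 (k = 2 - 1 = 1)
F(M, c) = -13*M**2 (F(M, c) = (-13*M)*M = -13*M**2)
l(J, z) = 3 (l(J, z) = 1*1 + 2 = 1 + 2 = 3)
l(F(-6, 6*(-4 + 5)), -116) - 1*46322 = 3 - 1*46322 = 3 - 46322 = -46319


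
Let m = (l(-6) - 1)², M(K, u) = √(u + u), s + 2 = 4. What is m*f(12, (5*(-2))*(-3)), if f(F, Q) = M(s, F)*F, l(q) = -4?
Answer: 600*√6 ≈ 1469.7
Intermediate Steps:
s = 2 (s = -2 + 4 = 2)
M(K, u) = √2*√u (M(K, u) = √(2*u) = √2*√u)
f(F, Q) = √2*F^(3/2) (f(F, Q) = (√2*√F)*F = √2*F^(3/2))
m = 25 (m = (-4 - 1)² = (-5)² = 25)
m*f(12, (5*(-2))*(-3)) = 25*(√2*12^(3/2)) = 25*(√2*(24*√3)) = 25*(24*√6) = 600*√6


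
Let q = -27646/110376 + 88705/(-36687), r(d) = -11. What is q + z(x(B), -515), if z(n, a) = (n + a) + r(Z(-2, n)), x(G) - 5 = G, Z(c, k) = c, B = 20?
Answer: -48560396957/96413436 ≈ -503.67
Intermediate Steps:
x(G) = 5 + G
z(n, a) = -11 + a + n (z(n, a) = (n + a) - 11 = (a + n) - 11 = -11 + a + n)
q = -257265521/96413436 (q = -27646*1/110376 + 88705*(-1/36687) = -13823/55188 - 88705/36687 = -257265521/96413436 ≈ -2.6684)
q + z(x(B), -515) = -257265521/96413436 + (-11 - 515 + (5 + 20)) = -257265521/96413436 + (-11 - 515 + 25) = -257265521/96413436 - 501 = -48560396957/96413436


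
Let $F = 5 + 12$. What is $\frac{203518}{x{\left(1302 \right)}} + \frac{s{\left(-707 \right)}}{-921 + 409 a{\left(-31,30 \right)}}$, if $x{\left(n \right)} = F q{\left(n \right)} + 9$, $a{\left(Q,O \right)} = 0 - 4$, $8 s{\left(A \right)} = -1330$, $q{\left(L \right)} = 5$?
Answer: $\frac{1040822307}{480716} \approx 2165.1$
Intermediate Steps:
$F = 17$
$s{\left(A \right)} = - \frac{665}{4}$ ($s{\left(A \right)} = \frac{1}{8} \left(-1330\right) = - \frac{665}{4}$)
$a{\left(Q,O \right)} = -4$ ($a{\left(Q,O \right)} = 0 - 4 = -4$)
$x{\left(n \right)} = 94$ ($x{\left(n \right)} = 17 \cdot 5 + 9 = 85 + 9 = 94$)
$\frac{203518}{x{\left(1302 \right)}} + \frac{s{\left(-707 \right)}}{-921 + 409 a{\left(-31,30 \right)}} = \frac{203518}{94} - \frac{665}{4 \left(-921 + 409 \left(-4\right)\right)} = 203518 \cdot \frac{1}{94} - \frac{665}{4 \left(-921 - 1636\right)} = \frac{101759}{47} - \frac{665}{4 \left(-2557\right)} = \frac{101759}{47} - - \frac{665}{10228} = \frac{101759}{47} + \frac{665}{10228} = \frac{1040822307}{480716}$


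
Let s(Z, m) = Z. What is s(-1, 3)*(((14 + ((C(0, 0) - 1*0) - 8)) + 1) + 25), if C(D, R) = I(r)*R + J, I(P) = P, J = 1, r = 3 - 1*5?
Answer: -33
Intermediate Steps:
r = -2 (r = 3 - 5 = -2)
C(D, R) = 1 - 2*R (C(D, R) = -2*R + 1 = 1 - 2*R)
s(-1, 3)*(((14 + ((C(0, 0) - 1*0) - 8)) + 1) + 25) = -(((14 + (((1 - 2*0) - 1*0) - 8)) + 1) + 25) = -(((14 + (((1 + 0) + 0) - 8)) + 1) + 25) = -(((14 + ((1 + 0) - 8)) + 1) + 25) = -(((14 + (1 - 8)) + 1) + 25) = -(((14 - 7) + 1) + 25) = -((7 + 1) + 25) = -(8 + 25) = -1*33 = -33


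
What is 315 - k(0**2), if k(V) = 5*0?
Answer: 315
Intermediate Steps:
k(V) = 0
315 - k(0**2) = 315 - 1*0 = 315 + 0 = 315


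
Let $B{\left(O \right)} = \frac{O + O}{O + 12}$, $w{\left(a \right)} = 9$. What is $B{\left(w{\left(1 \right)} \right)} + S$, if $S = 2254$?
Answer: $\frac{15784}{7} \approx 2254.9$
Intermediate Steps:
$B{\left(O \right)} = \frac{2 O}{12 + O}$
$B{\left(w{\left(1 \right)} \right)} + S = 2 \cdot 9 \frac{1}{12 + 9} + 2254 = 2 \cdot 9 \cdot \frac{1}{21} + 2254 = \frac{6}{7} + 2254 = \frac{15784}{7}$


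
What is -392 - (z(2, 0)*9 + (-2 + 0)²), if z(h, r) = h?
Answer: -414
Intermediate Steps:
-392 - (z(2, 0)*9 + (-2 + 0)²) = -392 - (2*9 + (-2 + 0)²) = -392 - (18 + (-2)²) = -392 - (18 + 4) = -392 - 1*22 = -392 - 22 = -414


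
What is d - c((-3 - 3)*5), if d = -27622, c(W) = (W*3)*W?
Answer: -30322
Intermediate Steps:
c(W) = 3*W² (c(W) = (3*W)*W = 3*W²)
d - c((-3 - 3)*5) = -27622 - 3*((-3 - 3)*5)² = -27622 - 3*(-6*5)² = -27622 - 3*(-30)² = -27622 - 3*900 = -27622 - 1*2700 = -27622 - 2700 = -30322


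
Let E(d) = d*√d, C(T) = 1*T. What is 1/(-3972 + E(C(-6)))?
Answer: I/(6*(√6 - 662*I)) ≈ -0.00025176 + 9.3154e-7*I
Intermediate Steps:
C(T) = T
E(d) = d^(3/2)
1/(-3972 + E(C(-6))) = 1/(-3972 + (-6)^(3/2)) = 1/(-3972 - 6*I*√6)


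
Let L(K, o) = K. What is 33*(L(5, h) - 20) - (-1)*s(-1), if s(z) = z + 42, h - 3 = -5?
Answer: -454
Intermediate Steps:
h = -2 (h = 3 - 5 = -2)
s(z) = 42 + z
33*(L(5, h) - 20) - (-1)*s(-1) = 33*(5 - 20) - (-1)*(42 - 1) = 33*(-15) - (-1)*41 = -495 - 1*(-41) = -495 + 41 = -454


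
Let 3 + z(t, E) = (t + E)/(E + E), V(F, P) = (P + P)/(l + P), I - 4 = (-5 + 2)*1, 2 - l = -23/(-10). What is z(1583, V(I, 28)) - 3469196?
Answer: -3885063829/1120 ≈ -3.4688e+6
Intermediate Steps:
l = -3/10 (l = 2 - (-23)/(-10) = 2 - (-23)*(-1)/10 = 2 - 1*23/10 = 2 - 23/10 = -3/10 ≈ -0.30000)
I = 1 (I = 4 + (-5 + 2)*1 = 4 - 3*1 = 4 - 3 = 1)
V(F, P) = 2*P/(-3/10 + P) (V(F, P) = (P + P)/(-3/10 + P) = (2*P)/(-3/10 + P) = 2*P/(-3/10 + P))
z(t, E) = -3 + (E + t)/(2*E) (z(t, E) = -3 + (t + E)/(E + E) = -3 + (E + t)/((2*E)) = -3 + (E + t)*(1/(2*E)) = -3 + (E + t)/(2*E))
z(1583, V(I, 28)) - 3469196 = (1583 - 100*28/(-3 + 10*28))/(2*((20*28/(-3 + 10*28)))) - 3469196 = (1583 - 100*28/(-3 + 280))/(2*((20*28/(-3 + 280)))) - 3469196 = (1583 - 100*28/277)/(2*((20*28/277))) - 3469196 = (1583 - 100*28/277)/(2*((20*28*(1/277)))) - 3469196 = (1583 - 5*560/277)/(2*(560/277)) - 3469196 = (½)*(277/560)*(1583 - 2800/277) - 3469196 = (½)*(277/560)*(435691/277) - 3469196 = 435691/1120 - 3469196 = -3885063829/1120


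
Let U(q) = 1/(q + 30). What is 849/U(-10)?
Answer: 16980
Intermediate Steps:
U(q) = 1/(30 + q)
849/U(-10) = 849/(1/(30 - 10)) = 849/(1/20) = 849*20 = 16980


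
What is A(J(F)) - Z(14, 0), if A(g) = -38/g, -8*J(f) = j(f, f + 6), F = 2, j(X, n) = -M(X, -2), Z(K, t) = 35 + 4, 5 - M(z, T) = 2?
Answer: -421/3 ≈ -140.33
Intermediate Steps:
M(z, T) = 3 (M(z, T) = 5 - 1*2 = 5 - 2 = 3)
Z(K, t) = 39
j(X, n) = -3 (j(X, n) = -1*3 = -3)
J(f) = 3/8 (J(f) = -1/8*(-3) = 3/8)
A(J(F)) - Z(14, 0) = -38/3/8 - 1*39 = -38*8/3 - 39 = -304/3 - 39 = -421/3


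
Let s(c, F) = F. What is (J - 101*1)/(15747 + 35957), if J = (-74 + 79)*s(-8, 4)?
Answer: -81/51704 ≈ -0.0015666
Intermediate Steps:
J = 20 (J = (-74 + 79)*4 = 5*4 = 20)
(J - 101*1)/(15747 + 35957) = (20 - 101*1)/(15747 + 35957) = (20 - 101)/51704 = -81*1/51704 = -81/51704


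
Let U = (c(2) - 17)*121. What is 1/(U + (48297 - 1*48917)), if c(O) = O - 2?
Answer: -1/2677 ≈ -0.00037355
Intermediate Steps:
c(O) = -2 + O
U = -2057 (U = ((-2 + 2) - 17)*121 = (0 - 17)*121 = -17*121 = -2057)
1/(U + (48297 - 1*48917)) = 1/(-2057 + (48297 - 1*48917)) = 1/(-2057 + (48297 - 48917)) = 1/(-2057 - 620) = 1/(-2677) = -1/2677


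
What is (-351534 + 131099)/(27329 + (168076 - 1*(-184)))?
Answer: -220435/195589 ≈ -1.1270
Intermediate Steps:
(-351534 + 131099)/(27329 + (168076 - 1*(-184))) = -220435/(27329 + (168076 + 184)) = -220435/(27329 + 168260) = -220435/195589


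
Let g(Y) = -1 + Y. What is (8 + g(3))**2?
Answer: 100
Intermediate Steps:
(8 + g(3))**2 = (8 + (-1 + 3))**2 = (8 + 2)**2 = 10**2 = 100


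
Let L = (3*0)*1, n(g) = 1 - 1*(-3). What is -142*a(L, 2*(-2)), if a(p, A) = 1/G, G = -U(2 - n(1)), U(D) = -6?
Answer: -71/3 ≈ -23.667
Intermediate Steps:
n(g) = 4 (n(g) = 1 + 3 = 4)
L = 0 (L = 0*1 = 0)
G = 6 (G = -1*(-6) = 6)
a(p, A) = 1/6
-142*a(L, 2*(-2)) = -142*1/6 = -71/3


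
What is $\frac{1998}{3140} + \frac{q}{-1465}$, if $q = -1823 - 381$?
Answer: $\frac{984763}{460010} \approx 2.1407$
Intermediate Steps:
$q = -2204$ ($q = -1823 - 381 = -2204$)
$\frac{1998}{3140} + \frac{q}{-1465} = \frac{1998}{3140} - \frac{2204}{-1465} = 1998 \cdot \frac{1}{3140} - - \frac{2204}{1465} = \frac{999}{1570} + \frac{2204}{1465} = \frac{984763}{460010}$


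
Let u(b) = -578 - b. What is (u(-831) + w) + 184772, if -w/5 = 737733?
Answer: -3503640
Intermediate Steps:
w = -3688665 (w = -5*737733 = -3688665)
(u(-831) + w) + 184772 = ((-578 - 1*(-831)) - 3688665) + 184772 = ((-578 + 831) - 3688665) + 184772 = (253 - 3688665) + 184772 = -3688412 + 184772 = -3503640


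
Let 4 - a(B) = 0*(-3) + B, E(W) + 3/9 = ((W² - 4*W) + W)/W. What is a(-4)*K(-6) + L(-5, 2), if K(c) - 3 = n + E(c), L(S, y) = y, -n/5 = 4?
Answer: -626/3 ≈ -208.67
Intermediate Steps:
n = -20 (n = -5*4 = -20)
E(W) = -⅓ + (W² - 3*W)/W (E(W) = -⅓ + ((W² - 4*W) + W)/W = -⅓ + (W² - 3*W)/W)
a(B) = 4 - B (a(B) = 4 - (0*(-3) + B) = 4 - (0 + B) = 4 - B)
K(c) = -61/3 + c (K(c) = 3 + (-20 + (-10/3 + c)) = 3 + (-70/3 + c) = -61/3 + c)
a(-4)*K(-6) + L(-5, 2) = (4 - 1*(-4))*(-61/3 - 6) + 2 = (4 + 4)*(-79/3) + 2 = 8*(-79/3) + 2 = -632/3 + 2 = -626/3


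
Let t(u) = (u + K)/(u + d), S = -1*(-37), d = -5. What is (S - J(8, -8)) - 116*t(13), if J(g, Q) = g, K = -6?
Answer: -145/2 ≈ -72.500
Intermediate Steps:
S = 37
t(u) = (-6 + u)/(-5 + u) (t(u) = (u - 6)/(u - 5) = (-6 + u)/(-5 + u))
(S - J(8, -8)) - 116*t(13) = (37 - 1*8) - 116*(-6 + 13)/(-5 + 13) = (37 - 8) - 116*7/8 = 29 - 29*7/2 = 29 - 116*7/8 = 29 - 203/2 = -145/2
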